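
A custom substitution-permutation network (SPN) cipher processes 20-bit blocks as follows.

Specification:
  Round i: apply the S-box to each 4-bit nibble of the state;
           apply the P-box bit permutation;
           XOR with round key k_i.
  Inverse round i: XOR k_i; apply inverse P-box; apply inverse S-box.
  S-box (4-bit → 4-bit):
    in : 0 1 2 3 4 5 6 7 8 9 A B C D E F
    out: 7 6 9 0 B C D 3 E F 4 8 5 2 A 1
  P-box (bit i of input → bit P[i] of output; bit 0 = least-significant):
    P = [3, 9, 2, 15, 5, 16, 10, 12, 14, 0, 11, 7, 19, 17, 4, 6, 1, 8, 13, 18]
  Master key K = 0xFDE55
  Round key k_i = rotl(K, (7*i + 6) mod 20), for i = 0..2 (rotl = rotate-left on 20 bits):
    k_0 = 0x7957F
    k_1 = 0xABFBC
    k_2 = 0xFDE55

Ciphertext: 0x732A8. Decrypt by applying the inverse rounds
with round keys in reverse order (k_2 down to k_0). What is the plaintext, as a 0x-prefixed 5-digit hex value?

s_0 = ciphertext = 0x732A8
s_1 = InvRound(s_0, k_2) = 0xA69C6
s_2 = InvRound(s_1, k_1) = 0xF5F64
s_3 = InvRound(s_2, k_0) = 0xFC034

0xFC034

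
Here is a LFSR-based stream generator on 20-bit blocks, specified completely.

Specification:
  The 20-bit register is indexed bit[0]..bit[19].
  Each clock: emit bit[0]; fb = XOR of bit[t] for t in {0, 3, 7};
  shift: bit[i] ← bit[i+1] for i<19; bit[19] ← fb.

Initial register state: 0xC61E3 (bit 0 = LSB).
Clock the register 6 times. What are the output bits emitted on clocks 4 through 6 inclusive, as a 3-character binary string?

reg_0 = 0xC61E3
clock 1: out=1, reg = 0x630F1
clock 2: out=1, reg = 0x31878
clock 3: out=0, reg = 0x98C3C
clock 4: out=0, reg = 0xCC61E
clock 5: out=0, reg = 0xE630F
clock 6: out=1, reg = 0x73187

001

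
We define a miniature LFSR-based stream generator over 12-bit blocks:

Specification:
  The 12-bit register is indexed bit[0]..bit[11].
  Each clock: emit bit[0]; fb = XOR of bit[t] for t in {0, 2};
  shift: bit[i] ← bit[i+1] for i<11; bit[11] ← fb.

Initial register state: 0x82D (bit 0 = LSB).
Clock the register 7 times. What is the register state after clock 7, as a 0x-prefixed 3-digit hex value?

0x4D0

reg_0 = 0x82D
clock 1: out=1, reg = 0x416
clock 2: out=0, reg = 0xA0B
clock 3: out=1, reg = 0xD05
clock 4: out=1, reg = 0x682
clock 5: out=0, reg = 0x341
clock 6: out=1, reg = 0x9A0
clock 7: out=0, reg = 0x4D0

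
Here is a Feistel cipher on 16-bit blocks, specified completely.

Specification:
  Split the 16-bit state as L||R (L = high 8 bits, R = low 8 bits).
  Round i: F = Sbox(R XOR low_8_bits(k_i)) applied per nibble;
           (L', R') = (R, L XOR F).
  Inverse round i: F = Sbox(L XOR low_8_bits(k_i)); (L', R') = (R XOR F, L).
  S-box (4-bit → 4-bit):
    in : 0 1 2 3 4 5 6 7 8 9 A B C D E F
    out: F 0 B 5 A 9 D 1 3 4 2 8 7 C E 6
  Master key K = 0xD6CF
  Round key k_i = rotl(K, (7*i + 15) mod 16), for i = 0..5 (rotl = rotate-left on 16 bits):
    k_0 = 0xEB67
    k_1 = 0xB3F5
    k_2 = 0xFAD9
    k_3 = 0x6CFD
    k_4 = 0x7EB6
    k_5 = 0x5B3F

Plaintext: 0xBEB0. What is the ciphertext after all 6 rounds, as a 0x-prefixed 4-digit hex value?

0xBAB9

s_0 = plaintext = 0xBEB0
s_1 = Round(s_0, k_0) = 0xB07F
s_2 = Round(s_1, k_1) = 0x7F82
s_3 = Round(s_2, k_2) = 0x82E7
s_4 = Round(s_3, k_3) = 0xE780
s_5 = Round(s_4, k_4) = 0x80BA
s_6 = Round(s_5, k_5) = 0xBAB9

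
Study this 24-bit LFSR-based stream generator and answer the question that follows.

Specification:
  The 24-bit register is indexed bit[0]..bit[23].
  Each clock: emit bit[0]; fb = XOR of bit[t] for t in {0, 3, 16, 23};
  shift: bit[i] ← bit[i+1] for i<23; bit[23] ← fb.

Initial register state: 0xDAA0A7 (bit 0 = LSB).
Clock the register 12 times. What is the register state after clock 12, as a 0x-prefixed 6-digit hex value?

0xBD8DAA

reg_0 = 0xDAA0A7
clock 1: out=1, reg = 0x6D5053
clock 2: out=1, reg = 0x36A829
clock 3: out=1, reg = 0x1B5414
clock 4: out=0, reg = 0x8DAA0A
clock 5: out=0, reg = 0xC6D505
clock 6: out=1, reg = 0x636A82
clock 7: out=0, reg = 0xB1B541
clock 8: out=1, reg = 0xD8DAA0
clock 9: out=0, reg = 0xEC6D50
clock 10: out=0, reg = 0xF636A8
clock 11: out=0, reg = 0x7B1B54
clock 12: out=0, reg = 0xBD8DAA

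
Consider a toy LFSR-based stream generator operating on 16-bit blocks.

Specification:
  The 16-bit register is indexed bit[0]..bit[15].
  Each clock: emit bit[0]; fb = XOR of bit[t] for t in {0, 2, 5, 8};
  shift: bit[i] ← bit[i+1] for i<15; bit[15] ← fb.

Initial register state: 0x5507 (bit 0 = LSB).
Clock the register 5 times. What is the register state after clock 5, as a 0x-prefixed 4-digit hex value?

reg_0 = 0x5507
clock 1: out=1, reg = 0xAA83
clock 2: out=1, reg = 0xD541
clock 3: out=1, reg = 0x6AA0
clock 4: out=0, reg = 0xB550
clock 5: out=0, reg = 0xDAA8

0xDAA8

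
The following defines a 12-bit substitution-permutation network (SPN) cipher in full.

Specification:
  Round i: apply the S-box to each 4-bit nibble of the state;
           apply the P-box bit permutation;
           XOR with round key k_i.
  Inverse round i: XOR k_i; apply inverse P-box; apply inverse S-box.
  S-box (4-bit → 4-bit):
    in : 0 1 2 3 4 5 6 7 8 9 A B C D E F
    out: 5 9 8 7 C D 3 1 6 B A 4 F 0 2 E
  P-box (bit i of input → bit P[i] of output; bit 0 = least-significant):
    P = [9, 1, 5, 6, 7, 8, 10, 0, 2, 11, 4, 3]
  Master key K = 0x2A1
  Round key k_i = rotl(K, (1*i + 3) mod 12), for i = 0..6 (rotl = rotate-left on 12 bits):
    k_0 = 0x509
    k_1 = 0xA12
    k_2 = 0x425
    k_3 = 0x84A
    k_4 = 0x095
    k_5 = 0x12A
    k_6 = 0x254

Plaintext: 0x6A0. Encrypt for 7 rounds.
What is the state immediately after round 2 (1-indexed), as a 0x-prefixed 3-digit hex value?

0x071

s_0 = plaintext = 0x6A0
s_1 = Round(s_0, k_0) = 0xE2C
s_2 = Round(s_1, k_1) = 0x071
s_3 = Round(s_2, k_2) = 0x6F1
s_4 = Round(s_3, k_3) = 0x70F
s_5 = Round(s_4, k_4) = 0x473
s_6 = Round(s_5, k_5) = 0x390
s_7 = Round(s_6, k_6) = 0x9E1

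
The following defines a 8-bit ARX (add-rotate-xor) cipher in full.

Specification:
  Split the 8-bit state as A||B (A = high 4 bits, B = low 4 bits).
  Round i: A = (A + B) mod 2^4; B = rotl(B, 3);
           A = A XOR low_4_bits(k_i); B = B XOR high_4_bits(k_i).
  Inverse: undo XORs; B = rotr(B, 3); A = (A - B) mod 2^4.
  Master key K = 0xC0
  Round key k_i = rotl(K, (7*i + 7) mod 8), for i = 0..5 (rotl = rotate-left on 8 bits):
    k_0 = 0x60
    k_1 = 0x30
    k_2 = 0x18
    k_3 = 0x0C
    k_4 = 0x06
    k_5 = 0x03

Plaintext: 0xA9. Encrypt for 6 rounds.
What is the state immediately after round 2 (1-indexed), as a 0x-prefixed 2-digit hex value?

s_0 = plaintext = 0xA9
s_1 = Round(s_0, k_0) = 0x3A
s_2 = Round(s_1, k_1) = 0xD6
s_3 = Round(s_2, k_2) = 0xB2
s_4 = Round(s_3, k_3) = 0x11
s_5 = Round(s_4, k_4) = 0x48
s_6 = Round(s_5, k_5) = 0xF4

0xD6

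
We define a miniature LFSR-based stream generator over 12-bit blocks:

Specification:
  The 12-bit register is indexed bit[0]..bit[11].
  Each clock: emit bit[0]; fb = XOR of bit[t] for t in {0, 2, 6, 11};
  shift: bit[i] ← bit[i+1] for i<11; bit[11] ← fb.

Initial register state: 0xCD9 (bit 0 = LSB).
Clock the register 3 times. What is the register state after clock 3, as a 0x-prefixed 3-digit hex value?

0x79B

reg_0 = 0xCD9
clock 1: out=1, reg = 0xE6C
clock 2: out=0, reg = 0xF36
clock 3: out=0, reg = 0x79B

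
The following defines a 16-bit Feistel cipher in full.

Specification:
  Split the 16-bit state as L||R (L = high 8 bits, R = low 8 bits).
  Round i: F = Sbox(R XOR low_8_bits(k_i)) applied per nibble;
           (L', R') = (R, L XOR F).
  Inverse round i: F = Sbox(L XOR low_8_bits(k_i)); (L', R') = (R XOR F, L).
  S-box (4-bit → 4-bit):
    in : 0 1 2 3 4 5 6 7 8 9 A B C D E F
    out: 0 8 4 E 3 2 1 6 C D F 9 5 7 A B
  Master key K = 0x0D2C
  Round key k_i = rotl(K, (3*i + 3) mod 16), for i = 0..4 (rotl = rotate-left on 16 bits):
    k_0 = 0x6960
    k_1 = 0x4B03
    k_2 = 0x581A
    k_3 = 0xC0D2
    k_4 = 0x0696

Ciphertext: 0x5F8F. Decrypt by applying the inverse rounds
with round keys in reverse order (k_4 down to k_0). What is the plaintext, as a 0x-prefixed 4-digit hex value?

0x38F1

s_0 = ciphertext = 0x5F8F
s_1 = InvRound(s_0, k_4) = 0xD25F
s_2 = InvRound(s_1, k_3) = 0x5FD2
s_3 = InvRound(s_2, k_2) = 0xE05F
s_4 = InvRound(s_3, k_1) = 0xF1E0
s_5 = InvRound(s_4, k_0) = 0x38F1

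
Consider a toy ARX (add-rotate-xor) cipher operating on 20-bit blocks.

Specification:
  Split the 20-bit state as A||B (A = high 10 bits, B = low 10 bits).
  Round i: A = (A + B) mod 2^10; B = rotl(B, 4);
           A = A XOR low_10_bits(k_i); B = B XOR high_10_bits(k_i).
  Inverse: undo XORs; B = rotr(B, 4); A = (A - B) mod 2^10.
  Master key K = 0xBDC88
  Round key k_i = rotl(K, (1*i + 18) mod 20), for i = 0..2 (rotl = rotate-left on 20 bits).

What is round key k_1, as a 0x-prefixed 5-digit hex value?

K = 0xBDC88
k_0 = rotl(K, (1*0+18) mod 20) = rotl(K, 18) = 0x2F722
k_1 = rotl(K, (1*1+18) mod 20) = rotl(K, 19) = 0x5EE44

0x5EE44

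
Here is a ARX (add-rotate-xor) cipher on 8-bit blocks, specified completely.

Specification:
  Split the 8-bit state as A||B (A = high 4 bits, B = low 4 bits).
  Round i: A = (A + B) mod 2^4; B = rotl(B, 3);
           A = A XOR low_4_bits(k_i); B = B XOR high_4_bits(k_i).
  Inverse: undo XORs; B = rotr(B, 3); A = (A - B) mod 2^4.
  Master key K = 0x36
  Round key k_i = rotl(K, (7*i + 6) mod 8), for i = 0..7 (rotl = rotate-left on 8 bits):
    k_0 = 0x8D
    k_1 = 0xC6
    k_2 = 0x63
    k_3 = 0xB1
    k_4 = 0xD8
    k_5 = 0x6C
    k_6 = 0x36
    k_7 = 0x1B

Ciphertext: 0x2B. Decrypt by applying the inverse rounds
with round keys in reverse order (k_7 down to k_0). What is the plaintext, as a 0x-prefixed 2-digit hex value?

s_0 = ciphertext = 0x2B
s_1 = InvRound(s_0, k_7) = 0x45
s_2 = InvRound(s_1, k_6) = 0x6C
s_3 = InvRound(s_2, k_5) = 0x55
s_4 = InvRound(s_3, k_4) = 0xC1
s_5 = InvRound(s_4, k_3) = 0x85
s_6 = InvRound(s_5, k_2) = 0x56
s_7 = InvRound(s_6, k_1) = 0xE5
s_8 = InvRound(s_7, k_0) = 0x8B

0x8B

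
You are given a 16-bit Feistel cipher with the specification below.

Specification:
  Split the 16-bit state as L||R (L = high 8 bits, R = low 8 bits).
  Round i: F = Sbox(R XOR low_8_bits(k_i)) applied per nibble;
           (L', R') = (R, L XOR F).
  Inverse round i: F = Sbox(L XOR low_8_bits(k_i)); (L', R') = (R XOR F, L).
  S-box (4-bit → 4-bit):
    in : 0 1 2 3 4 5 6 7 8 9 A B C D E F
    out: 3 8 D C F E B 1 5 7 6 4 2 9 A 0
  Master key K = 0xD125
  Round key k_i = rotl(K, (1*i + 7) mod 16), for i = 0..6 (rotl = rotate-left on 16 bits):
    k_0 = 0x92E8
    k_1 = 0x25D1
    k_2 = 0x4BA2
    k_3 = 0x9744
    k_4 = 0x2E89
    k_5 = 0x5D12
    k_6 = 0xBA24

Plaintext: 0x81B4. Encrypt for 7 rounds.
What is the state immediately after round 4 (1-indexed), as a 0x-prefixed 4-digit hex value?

0x87D5

s_0 = plaintext = 0x81B4
s_1 = Round(s_0, k_0) = 0xB463
s_2 = Round(s_1, k_1) = 0x63F9
s_3 = Round(s_2, k_2) = 0xF987
s_4 = Round(s_3, k_3) = 0x87D5
s_5 = Round(s_4, k_4) = 0xD565
s_6 = Round(s_5, k_5) = 0x65C4
s_7 = Round(s_6, k_6) = 0xC4C6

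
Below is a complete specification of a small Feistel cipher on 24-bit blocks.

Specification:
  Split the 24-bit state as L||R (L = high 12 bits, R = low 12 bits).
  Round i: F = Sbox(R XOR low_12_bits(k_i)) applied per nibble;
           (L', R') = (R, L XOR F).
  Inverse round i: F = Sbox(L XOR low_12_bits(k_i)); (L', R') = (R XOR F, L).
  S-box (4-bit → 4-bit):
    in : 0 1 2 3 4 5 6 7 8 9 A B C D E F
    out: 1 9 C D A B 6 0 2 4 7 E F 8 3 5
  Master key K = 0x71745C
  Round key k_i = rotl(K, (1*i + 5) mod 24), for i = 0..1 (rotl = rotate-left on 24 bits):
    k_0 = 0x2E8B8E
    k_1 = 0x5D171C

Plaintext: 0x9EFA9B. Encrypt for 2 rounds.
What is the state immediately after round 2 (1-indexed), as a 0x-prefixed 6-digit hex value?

s_0 = plaintext = 0x9EFA9B
s_1 = Round(s_0, k_0) = 0xA9B074
s_2 = Round(s_1, k_1) = 0x074AF9

0x074AF9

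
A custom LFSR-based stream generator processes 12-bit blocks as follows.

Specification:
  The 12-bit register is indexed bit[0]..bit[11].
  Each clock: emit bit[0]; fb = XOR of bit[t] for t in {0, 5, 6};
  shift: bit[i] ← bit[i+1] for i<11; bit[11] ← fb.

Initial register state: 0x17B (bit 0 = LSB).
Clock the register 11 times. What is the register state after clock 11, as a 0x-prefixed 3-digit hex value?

0xD6A

reg_0 = 0x17B
clock 1: out=1, reg = 0x8BD
clock 2: out=1, reg = 0x45E
clock 3: out=0, reg = 0xA2F
clock 4: out=1, reg = 0x517
clock 5: out=1, reg = 0xA8B
clock 6: out=1, reg = 0xD45
clock 7: out=1, reg = 0x6A2
clock 8: out=0, reg = 0xB51
clock 9: out=1, reg = 0x5A8
clock 10: out=0, reg = 0xAD4
clock 11: out=0, reg = 0xD6A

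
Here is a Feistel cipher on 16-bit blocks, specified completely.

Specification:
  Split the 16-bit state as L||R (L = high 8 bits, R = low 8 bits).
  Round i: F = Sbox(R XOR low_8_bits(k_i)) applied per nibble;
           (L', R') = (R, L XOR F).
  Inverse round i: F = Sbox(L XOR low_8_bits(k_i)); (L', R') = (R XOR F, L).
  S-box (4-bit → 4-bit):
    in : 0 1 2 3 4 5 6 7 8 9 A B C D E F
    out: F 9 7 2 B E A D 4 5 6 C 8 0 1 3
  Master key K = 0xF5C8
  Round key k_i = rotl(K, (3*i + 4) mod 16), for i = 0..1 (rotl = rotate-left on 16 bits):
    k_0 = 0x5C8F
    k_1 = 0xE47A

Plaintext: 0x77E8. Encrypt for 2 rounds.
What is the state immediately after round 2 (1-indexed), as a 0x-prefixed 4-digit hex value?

0xDA87

s_0 = plaintext = 0x77E8
s_1 = Round(s_0, k_0) = 0xE8DA
s_2 = Round(s_1, k_1) = 0xDA87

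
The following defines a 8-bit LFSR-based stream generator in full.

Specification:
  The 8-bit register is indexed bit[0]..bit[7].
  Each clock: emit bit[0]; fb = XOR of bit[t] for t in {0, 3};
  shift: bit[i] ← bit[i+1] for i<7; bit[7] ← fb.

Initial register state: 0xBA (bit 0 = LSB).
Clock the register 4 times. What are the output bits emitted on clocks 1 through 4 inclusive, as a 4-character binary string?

reg_0 = 0xBA
clock 1: out=0, reg = 0xDD
clock 2: out=1, reg = 0x6E
clock 3: out=0, reg = 0xB7
clock 4: out=1, reg = 0xDB

0101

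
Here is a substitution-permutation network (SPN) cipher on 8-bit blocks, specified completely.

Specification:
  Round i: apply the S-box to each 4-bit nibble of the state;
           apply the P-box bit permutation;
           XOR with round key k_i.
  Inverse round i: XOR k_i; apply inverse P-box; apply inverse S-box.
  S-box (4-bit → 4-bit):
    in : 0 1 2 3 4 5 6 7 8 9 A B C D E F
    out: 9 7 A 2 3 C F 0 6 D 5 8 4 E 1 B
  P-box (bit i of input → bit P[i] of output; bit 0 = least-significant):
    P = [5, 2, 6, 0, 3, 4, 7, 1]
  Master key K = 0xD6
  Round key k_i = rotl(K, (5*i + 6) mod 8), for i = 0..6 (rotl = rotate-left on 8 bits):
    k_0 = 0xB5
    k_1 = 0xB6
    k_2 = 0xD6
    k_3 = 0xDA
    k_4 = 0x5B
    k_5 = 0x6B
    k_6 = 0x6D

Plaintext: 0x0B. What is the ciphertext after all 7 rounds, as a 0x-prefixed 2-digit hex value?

s_0 = plaintext = 0x0B
s_1 = Round(s_0, k_0) = 0xBE
s_2 = Round(s_1, k_1) = 0x94
s_3 = Round(s_2, k_2) = 0x78
s_4 = Round(s_3, k_3) = 0x9E
s_5 = Round(s_4, k_4) = 0xF1
s_6 = Round(s_5, k_5) = 0x15
s_7 = Round(s_6, k_6) = 0xB4

0xB4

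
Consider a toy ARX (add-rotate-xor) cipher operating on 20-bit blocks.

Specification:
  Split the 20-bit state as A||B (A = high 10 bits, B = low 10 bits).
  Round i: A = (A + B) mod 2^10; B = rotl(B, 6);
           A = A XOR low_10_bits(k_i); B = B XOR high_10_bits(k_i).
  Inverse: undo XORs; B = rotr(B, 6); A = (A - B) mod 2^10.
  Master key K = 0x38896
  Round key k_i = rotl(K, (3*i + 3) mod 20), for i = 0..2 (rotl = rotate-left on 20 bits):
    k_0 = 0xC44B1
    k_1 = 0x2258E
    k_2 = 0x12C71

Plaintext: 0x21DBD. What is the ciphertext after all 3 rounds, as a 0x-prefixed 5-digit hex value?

0x33F2B

s_0 = plaintext = 0x21DBD
s_1 = Round(s_0, k_0) = 0xBD44A
s_2 = Round(s_1, k_1) = 0xAC60D
s_3 = Round(s_2, k_2) = 0x33F2B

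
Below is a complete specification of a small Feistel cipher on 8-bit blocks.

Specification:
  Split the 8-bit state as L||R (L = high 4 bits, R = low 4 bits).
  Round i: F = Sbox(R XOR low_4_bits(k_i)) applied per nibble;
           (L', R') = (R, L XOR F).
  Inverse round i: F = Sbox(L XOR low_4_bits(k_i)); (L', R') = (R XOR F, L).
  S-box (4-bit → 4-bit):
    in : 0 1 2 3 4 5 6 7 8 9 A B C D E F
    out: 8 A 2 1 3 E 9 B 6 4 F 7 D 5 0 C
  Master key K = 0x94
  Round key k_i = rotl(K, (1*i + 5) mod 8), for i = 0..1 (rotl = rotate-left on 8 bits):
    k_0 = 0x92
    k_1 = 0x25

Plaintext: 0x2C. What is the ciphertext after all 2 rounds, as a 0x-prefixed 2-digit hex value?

0x27

s_0 = plaintext = 0x2C
s_1 = Round(s_0, k_0) = 0xC2
s_2 = Round(s_1, k_1) = 0x27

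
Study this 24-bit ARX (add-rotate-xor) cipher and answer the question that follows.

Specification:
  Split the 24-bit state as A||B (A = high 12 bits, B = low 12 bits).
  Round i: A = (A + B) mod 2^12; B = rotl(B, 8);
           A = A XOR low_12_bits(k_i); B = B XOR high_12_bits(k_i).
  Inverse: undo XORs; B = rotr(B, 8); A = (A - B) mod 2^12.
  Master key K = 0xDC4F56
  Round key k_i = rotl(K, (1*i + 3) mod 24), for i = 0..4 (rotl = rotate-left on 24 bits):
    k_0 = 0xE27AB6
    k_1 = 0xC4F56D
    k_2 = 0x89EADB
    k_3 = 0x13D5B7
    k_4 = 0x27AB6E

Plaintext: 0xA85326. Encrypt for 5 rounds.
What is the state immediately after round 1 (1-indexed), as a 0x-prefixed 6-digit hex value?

s_0 = plaintext = 0xA85326
s_1 = Round(s_0, k_0) = 0x71D815
s_2 = Round(s_1, k_1) = 0xA5F9CE
s_3 = Round(s_2, k_2) = 0xEF6602
s_4 = Round(s_3, k_3) = 0x14F35D
s_5 = Round(s_4, k_4) = 0xFC2F4F

0x71D815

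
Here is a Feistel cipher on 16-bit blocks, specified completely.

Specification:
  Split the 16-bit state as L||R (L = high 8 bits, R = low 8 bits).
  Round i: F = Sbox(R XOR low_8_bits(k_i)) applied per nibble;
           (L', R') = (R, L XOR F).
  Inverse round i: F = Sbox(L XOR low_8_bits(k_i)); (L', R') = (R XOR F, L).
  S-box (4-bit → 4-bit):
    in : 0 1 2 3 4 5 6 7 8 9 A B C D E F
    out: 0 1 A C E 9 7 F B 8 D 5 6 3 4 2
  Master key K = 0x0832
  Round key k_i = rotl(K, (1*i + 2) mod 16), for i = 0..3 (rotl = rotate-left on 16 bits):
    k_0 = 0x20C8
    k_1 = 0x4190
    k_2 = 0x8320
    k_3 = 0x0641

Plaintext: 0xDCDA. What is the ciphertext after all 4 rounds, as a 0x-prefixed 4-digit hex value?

0xB563

s_0 = plaintext = 0xDCDA
s_1 = Round(s_0, k_0) = 0xDAC6
s_2 = Round(s_1, k_1) = 0xC64D
s_3 = Round(s_2, k_2) = 0x4DB5
s_4 = Round(s_3, k_3) = 0xB563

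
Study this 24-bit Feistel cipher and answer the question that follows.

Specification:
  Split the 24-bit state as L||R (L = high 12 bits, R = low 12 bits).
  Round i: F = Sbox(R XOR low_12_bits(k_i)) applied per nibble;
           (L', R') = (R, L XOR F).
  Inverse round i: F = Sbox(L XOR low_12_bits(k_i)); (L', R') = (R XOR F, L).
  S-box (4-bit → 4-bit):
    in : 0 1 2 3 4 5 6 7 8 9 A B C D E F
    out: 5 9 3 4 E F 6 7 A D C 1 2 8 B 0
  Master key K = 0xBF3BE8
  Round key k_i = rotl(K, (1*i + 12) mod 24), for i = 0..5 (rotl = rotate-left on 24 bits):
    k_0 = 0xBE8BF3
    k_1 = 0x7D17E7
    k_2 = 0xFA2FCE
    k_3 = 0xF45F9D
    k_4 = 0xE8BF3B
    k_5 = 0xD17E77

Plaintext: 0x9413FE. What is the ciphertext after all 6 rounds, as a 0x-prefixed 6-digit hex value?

0x3E150C

s_0 = plaintext = 0x9413FE
s_1 = Round(s_0, k_0) = 0x3FE319
s_2 = Round(s_1, k_1) = 0x319DF5
s_3 = Round(s_2, k_2) = 0xDF5058
s_4 = Round(s_3, k_3) = 0x058DDA
s_5 = Round(s_4, k_4) = 0xDDA3E1
s_6 = Round(s_5, k_5) = 0x3E150C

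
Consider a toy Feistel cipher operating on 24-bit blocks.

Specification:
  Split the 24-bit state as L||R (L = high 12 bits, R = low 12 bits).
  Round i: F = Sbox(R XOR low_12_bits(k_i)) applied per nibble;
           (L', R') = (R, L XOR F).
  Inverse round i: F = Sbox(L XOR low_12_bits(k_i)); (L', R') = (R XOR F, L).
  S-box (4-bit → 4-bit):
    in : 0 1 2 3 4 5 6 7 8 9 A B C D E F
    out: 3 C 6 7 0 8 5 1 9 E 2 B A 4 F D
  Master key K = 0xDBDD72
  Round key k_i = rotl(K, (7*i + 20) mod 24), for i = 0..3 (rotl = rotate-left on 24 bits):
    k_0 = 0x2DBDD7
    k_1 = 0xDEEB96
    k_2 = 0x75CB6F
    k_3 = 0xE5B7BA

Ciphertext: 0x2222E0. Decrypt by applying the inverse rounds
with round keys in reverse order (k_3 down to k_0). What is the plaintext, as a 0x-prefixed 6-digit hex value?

0x3112F5

s_0 = ciphertext = 0x2222E0
s_1 = InvRound(s_0, k_3) = 0xA09222
s_2 = InvRound(s_1, k_2) = 0xE77A09
s_3 = InvRound(s_2, k_1) = 0x2F5E77
s_4 = InvRound(s_3, k_0) = 0x3112F5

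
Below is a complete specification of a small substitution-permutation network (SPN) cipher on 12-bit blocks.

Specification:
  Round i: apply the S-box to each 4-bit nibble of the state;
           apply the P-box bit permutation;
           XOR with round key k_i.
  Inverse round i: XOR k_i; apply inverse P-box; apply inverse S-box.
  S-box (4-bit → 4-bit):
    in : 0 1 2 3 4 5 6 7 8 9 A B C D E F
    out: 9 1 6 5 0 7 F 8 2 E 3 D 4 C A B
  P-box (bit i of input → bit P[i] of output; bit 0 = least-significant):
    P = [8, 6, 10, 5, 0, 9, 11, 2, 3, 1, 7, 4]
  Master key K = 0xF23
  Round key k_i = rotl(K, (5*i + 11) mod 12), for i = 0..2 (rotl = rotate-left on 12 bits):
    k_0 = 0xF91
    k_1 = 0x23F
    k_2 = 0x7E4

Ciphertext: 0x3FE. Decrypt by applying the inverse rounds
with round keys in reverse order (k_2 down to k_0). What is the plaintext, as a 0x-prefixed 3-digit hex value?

0x200

s_0 = ciphertext = 0x3FE
s_1 = InvRound(s_0, k_2) = 0xF4C
s_2 = InvRound(s_1, k_1) = 0xE36
s_3 = InvRound(s_2, k_0) = 0x200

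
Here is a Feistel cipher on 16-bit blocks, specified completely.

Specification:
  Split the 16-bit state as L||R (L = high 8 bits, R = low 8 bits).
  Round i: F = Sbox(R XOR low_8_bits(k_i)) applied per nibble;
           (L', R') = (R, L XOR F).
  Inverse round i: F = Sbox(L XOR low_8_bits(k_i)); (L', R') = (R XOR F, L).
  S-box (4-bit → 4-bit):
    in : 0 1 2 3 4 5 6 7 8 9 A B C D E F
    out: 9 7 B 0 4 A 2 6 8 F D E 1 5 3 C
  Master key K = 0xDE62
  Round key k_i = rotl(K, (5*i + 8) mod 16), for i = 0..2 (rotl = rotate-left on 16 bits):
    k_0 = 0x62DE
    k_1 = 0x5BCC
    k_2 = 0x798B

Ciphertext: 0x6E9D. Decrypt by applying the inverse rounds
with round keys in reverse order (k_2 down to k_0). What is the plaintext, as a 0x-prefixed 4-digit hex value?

0x5440

s_0 = ciphertext = 0x6E9D
s_1 = InvRound(s_0, k_2) = 0xA76E
s_2 = InvRound(s_1, k_1) = 0x40A7
s_3 = InvRound(s_2, k_0) = 0x5440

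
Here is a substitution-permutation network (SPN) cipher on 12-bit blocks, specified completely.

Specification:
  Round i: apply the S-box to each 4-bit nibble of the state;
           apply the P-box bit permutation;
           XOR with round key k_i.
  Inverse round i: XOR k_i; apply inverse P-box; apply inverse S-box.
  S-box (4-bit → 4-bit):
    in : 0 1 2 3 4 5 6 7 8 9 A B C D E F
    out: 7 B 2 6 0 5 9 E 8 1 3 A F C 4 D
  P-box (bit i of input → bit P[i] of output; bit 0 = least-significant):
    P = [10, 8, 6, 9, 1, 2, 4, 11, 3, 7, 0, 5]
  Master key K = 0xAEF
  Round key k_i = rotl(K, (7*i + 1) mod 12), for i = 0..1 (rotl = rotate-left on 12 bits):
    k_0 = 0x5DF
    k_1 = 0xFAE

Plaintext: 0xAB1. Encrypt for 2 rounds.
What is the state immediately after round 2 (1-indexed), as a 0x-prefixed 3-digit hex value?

0xE74

s_0 = plaintext = 0xAB1
s_1 = Round(s_0, k_0) = 0xA53
s_2 = Round(s_1, k_1) = 0xE74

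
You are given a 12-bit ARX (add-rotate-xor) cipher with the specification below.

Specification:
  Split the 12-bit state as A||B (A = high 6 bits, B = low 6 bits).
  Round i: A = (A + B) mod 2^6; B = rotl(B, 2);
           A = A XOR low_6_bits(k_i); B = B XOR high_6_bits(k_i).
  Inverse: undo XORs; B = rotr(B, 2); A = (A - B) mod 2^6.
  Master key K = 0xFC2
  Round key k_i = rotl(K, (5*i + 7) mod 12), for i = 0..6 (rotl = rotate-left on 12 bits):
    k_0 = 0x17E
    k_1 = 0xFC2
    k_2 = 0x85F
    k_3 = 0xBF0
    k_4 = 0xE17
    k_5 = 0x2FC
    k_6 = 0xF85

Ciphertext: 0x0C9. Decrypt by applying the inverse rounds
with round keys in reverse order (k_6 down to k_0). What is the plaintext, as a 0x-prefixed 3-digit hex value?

0x021

s_0 = ciphertext = 0x0C9
s_1 = InvRound(s_0, k_6) = 0x27D
s_2 = InvRound(s_1, k_5) = 0x22D
s_3 = InvRound(s_2, k_4) = 0x295
s_4 = InvRound(s_3, k_3) = 0x32E
s_5 = InvRound(s_4, k_2) = 0x833
s_6 = InvRound(s_5, k_1) = 0x7C3
s_7 = InvRound(s_6, k_0) = 0x021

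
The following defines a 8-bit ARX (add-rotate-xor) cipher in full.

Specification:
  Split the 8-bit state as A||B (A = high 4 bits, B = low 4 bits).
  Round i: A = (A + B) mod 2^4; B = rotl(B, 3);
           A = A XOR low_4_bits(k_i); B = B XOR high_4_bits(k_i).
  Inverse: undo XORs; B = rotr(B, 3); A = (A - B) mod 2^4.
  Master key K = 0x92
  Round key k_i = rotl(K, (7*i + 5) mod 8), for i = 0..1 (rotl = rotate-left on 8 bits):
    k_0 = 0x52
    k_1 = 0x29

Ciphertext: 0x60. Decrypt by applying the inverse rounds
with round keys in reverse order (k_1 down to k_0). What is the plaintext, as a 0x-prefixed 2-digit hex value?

s_0 = ciphertext = 0x60
s_1 = InvRound(s_0, k_1) = 0xB4
s_2 = InvRound(s_1, k_0) = 0x72

0x72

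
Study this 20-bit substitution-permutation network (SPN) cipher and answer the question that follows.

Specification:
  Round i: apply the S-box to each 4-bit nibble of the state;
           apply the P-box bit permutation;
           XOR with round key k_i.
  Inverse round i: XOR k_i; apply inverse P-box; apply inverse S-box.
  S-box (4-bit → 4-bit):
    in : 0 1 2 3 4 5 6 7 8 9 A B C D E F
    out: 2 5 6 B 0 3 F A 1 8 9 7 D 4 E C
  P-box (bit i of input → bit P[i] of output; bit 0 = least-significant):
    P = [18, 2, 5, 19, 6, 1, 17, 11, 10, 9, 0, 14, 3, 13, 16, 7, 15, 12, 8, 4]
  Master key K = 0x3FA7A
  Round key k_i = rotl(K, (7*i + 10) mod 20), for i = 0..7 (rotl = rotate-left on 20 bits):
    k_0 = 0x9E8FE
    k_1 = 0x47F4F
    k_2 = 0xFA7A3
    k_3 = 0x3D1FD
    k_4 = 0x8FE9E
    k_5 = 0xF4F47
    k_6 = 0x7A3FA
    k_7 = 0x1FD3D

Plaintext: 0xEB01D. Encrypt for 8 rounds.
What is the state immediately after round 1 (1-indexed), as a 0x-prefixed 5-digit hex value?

s_0 = plaintext = 0xEB01D
s_1 = Round(s_0, k_0) = 0xADB86
s_2 = Round(s_1, k_1) = 0x9F93A
s_3 = Round(s_2, k_2) = 0x2EF71
s_4 = Round(s_3, k_3) = 0x6A85E
s_5 = Round(s_4, k_4) = 0x06B60
s_6 = Round(s_5, k_5) = 0xC7188
s_7 = Round(s_6, k_6) = 0x3062B
s_8 = Round(s_7, k_7) = 0x70B0A

0xADB86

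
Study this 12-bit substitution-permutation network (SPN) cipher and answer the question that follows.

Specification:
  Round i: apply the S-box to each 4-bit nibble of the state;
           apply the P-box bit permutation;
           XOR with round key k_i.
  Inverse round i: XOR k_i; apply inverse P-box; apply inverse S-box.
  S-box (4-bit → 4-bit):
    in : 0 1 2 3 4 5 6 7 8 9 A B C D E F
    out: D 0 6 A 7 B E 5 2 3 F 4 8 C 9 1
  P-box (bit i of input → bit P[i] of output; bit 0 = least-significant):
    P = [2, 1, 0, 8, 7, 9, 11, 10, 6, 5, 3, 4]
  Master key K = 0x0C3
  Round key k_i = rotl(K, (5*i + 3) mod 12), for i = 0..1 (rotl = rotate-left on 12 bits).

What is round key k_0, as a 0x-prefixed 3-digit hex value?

0x618

K = 0x0C3
k_0 = rotl(K, (5*0+3) mod 12) = rotl(K, 3) = 0x618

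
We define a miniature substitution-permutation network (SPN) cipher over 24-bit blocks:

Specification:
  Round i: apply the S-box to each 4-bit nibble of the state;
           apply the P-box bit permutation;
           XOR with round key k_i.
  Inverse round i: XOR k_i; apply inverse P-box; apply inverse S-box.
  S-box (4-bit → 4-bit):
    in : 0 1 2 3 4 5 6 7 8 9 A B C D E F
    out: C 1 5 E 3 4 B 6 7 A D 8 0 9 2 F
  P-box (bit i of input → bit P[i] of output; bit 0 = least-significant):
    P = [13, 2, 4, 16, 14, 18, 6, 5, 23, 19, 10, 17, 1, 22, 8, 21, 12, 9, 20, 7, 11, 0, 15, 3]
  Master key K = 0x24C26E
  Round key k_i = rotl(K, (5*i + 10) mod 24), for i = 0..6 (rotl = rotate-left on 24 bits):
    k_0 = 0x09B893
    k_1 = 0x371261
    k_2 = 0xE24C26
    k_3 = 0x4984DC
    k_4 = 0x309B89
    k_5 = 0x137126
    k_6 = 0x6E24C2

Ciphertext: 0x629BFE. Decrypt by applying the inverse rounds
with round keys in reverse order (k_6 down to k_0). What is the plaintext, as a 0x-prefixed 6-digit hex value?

0x6A1193

s_0 = ciphertext = 0x629BFE
s_1 = InvRound(s_0, k_6) = 0xA45798
s_2 = InvRound(s_1, k_5) = 0xB3DA9F
s_3 = InvRound(s_2, k_4) = 0xCC2D13
s_4 = InvRound(s_3, k_3) = 0xFB2176
s_5 = InvRound(s_4, k_2) = 0x15572A
s_6 = InvRound(s_5, k_1) = 0x9CA02C
s_7 = InvRound(s_6, k_0) = 0x6A1193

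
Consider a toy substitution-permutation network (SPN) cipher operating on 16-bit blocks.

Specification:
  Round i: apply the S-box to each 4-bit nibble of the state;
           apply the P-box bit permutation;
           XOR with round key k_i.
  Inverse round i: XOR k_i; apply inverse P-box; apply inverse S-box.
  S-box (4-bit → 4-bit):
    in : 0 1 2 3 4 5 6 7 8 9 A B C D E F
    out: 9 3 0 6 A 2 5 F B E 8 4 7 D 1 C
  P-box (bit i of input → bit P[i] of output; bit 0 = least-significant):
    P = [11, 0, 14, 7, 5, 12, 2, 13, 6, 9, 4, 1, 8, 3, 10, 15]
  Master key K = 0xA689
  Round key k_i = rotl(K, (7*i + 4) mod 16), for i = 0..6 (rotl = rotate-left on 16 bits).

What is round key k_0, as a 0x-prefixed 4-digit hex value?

0x689A

K = 0xA689
k_0 = rotl(K, (7*0+4) mod 16) = rotl(K, 4) = 0x689A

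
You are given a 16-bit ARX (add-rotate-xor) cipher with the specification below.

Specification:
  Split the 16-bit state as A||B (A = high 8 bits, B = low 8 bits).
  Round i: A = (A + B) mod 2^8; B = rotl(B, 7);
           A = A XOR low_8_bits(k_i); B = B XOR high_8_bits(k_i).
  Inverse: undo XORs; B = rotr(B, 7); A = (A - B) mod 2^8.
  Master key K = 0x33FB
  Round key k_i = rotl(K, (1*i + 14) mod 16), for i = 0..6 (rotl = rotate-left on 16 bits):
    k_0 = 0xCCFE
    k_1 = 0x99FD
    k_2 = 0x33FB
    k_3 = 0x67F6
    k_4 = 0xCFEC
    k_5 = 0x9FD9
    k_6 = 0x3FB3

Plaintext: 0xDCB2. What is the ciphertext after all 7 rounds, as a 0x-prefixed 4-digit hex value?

0x9C46

s_0 = plaintext = 0xDCB2
s_1 = Round(s_0, k_0) = 0x7095
s_2 = Round(s_1, k_1) = 0xF853
s_3 = Round(s_2, k_2) = 0xB09A
s_4 = Round(s_3, k_3) = 0xBC2A
s_5 = Round(s_4, k_4) = 0x0ADA
s_6 = Round(s_5, k_5) = 0x3DF2
s_7 = Round(s_6, k_6) = 0x9C46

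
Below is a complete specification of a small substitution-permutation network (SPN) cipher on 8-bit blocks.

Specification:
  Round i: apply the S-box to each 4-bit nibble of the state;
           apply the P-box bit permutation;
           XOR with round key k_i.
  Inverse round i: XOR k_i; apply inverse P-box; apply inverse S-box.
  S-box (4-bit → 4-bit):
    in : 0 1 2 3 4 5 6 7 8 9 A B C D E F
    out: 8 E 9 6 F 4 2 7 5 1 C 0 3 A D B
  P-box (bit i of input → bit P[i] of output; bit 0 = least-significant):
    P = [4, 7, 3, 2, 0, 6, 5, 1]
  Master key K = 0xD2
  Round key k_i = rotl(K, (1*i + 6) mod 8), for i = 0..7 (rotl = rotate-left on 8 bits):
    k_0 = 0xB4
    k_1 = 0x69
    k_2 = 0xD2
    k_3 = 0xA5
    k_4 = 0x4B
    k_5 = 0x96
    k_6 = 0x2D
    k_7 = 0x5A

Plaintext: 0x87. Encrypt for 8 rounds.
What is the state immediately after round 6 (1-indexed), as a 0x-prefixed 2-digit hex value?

0x25

s_0 = plaintext = 0x87
s_1 = Round(s_0, k_0) = 0x0D
s_2 = Round(s_1, k_1) = 0xEF
s_3 = Round(s_2, k_2) = 0x65
s_4 = Round(s_3, k_3) = 0xED
s_5 = Round(s_4, k_4) = 0xEC
s_6 = Round(s_5, k_5) = 0x25
s_7 = Round(s_6, k_6) = 0x26
s_8 = Round(s_7, k_7) = 0xD9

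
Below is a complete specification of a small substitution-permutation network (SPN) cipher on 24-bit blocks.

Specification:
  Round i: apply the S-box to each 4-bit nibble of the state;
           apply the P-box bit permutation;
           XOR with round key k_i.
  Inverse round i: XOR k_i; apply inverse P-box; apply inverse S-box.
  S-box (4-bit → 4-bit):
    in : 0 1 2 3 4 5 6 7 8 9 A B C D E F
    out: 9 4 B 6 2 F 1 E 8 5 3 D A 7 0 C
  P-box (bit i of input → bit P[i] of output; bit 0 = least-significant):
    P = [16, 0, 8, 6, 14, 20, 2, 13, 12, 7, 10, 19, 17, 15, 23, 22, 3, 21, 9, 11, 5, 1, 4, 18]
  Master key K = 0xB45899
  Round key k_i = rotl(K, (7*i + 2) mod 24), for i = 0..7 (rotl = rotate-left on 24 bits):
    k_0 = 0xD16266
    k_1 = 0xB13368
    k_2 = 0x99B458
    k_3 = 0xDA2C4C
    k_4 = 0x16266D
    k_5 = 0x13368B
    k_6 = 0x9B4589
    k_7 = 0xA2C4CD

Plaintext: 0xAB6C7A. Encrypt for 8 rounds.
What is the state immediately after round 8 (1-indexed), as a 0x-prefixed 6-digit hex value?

s_0 = plaintext = 0xAB6C7A
s_1 = Round(s_0, k_0) = 0xCA48C9
s_2 = Round(s_1, k_1) = 0x8C9262
s_3 = Round(s_2, k_2) = 0x36EC99
s_4 = Round(s_3, k_3) = 0xD36DD2
s_5 = Round(s_4, k_4) = 0x25709A
s_6 = Round(s_5, k_5) = 0xFEECA4
s_7 = Round(s_6, k_6) = 0x870518
s_8 = Round(s_7, k_7) = 0xCCDA09

0xCCDA09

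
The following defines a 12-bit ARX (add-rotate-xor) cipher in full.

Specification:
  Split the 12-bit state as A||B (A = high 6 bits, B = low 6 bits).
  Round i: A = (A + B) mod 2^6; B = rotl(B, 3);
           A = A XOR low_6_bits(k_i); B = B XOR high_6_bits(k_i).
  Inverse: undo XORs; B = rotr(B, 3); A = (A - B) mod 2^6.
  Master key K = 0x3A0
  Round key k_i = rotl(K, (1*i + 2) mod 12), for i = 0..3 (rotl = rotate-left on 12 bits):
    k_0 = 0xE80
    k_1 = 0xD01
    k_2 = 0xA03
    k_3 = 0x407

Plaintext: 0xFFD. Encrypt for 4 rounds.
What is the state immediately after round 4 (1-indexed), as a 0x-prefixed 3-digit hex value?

0x3CB

s_0 = plaintext = 0xFFD
s_1 = Round(s_0, k_0) = 0xF15
s_2 = Round(s_1, k_1) = 0x41E
s_3 = Round(s_2, k_2) = 0xB5B
s_4 = Round(s_3, k_3) = 0x3CB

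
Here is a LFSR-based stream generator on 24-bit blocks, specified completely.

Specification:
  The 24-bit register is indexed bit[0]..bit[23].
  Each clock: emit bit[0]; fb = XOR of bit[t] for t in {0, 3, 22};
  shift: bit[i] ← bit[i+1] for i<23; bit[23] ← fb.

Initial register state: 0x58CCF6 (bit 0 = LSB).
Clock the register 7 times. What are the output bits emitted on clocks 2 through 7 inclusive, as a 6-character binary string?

110111

reg_0 = 0x58CCF6
clock 1: out=0, reg = 0xAC667B
clock 2: out=1, reg = 0x56333D
clock 3: out=1, reg = 0xAB199E
clock 4: out=0, reg = 0xD58CCF
clock 5: out=1, reg = 0xEAC667
clock 6: out=1, reg = 0x756333
clock 7: out=1, reg = 0x3AB199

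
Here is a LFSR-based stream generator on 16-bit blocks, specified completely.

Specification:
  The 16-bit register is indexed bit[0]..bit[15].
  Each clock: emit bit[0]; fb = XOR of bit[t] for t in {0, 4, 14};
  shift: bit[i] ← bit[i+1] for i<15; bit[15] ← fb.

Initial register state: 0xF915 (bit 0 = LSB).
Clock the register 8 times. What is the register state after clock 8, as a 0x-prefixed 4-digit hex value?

0x2BF9

reg_0 = 0xF915
clock 1: out=1, reg = 0xFC8A
clock 2: out=0, reg = 0xFE45
clock 3: out=1, reg = 0x7F22
clock 4: out=0, reg = 0xBF91
clock 5: out=1, reg = 0x5FC8
clock 6: out=0, reg = 0xAFE4
clock 7: out=0, reg = 0x57F2
clock 8: out=0, reg = 0x2BF9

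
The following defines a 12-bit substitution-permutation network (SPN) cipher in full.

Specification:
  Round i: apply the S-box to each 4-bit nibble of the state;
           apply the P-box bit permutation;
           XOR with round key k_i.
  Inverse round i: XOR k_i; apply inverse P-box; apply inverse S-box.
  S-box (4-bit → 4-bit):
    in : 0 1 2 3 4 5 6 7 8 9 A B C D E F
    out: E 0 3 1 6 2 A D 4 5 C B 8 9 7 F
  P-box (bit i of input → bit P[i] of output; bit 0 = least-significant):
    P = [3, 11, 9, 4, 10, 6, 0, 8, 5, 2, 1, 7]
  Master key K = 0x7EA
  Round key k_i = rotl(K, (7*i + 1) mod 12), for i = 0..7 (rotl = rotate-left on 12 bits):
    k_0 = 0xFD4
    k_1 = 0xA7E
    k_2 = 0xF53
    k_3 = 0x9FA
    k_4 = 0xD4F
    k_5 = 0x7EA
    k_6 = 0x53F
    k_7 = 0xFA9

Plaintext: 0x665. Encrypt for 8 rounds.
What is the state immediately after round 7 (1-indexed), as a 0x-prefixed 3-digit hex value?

0xB29

s_0 = plaintext = 0x665
s_1 = Round(s_0, k_0) = 0x610
s_2 = Round(s_1, k_1) = 0x0EA
s_3 = Round(s_2, k_2) = 0x984
s_4 = Round(s_3, k_3) = 0x3D9
s_5 = Round(s_4, k_4) = 0xA67
s_6 = Round(s_5, k_5) = 0x430
s_7 = Round(s_6, k_6) = 0xB29
s_8 = Round(s_7, k_7) = 0x945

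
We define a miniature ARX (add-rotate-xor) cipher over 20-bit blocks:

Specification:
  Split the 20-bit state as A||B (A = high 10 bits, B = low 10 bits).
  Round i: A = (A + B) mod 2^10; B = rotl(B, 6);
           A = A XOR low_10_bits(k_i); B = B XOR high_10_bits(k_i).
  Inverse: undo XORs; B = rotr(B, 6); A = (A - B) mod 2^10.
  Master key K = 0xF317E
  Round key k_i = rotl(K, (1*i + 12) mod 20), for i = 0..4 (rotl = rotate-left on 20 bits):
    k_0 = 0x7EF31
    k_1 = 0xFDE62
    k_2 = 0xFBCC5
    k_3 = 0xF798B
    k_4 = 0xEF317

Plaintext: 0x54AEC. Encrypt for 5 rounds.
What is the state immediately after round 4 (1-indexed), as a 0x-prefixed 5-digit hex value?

s_0 = plaintext = 0x54AEC
s_1 = Round(s_0, k_0) = 0xC3ED5
s_2 = Round(s_1, k_1) = 0xE1A9A
s_3 = Round(s_2, k_2) = 0xB9546
s_4 = Round(s_3, k_3) = 0x6824A
s_5 = Round(s_4, k_4) = 0x3F518

0x6824A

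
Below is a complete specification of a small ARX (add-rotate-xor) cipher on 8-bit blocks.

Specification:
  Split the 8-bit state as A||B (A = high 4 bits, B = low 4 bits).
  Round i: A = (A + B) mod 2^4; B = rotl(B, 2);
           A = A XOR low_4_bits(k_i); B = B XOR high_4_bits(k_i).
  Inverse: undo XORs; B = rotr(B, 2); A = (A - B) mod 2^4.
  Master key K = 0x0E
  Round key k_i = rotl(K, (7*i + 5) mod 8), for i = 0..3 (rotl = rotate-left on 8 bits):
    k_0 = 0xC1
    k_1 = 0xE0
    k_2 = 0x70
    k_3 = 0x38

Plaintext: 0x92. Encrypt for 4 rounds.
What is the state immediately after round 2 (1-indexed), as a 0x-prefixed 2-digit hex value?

s_0 = plaintext = 0x92
s_1 = Round(s_0, k_0) = 0xA4
s_2 = Round(s_1, k_1) = 0xEF
s_3 = Round(s_2, k_2) = 0xD8
s_4 = Round(s_3, k_3) = 0xD1

0xEF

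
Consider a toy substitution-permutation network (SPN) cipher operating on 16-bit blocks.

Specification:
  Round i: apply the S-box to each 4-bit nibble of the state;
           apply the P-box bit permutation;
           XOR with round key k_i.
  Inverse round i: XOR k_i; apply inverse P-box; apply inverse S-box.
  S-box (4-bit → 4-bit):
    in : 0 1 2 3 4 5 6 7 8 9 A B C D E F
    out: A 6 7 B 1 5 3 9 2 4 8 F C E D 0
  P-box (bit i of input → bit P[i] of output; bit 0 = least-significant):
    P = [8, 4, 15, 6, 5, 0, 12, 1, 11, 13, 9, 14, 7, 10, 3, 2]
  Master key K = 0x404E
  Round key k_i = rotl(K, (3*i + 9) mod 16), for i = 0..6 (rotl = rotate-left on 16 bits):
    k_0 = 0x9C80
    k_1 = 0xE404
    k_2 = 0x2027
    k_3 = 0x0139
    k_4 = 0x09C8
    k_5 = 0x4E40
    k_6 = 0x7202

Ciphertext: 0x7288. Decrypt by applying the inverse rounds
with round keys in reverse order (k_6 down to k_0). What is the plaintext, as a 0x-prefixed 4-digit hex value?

0x89BA

s_0 = ciphertext = 0x7288
s_1 = InvRound(s_0, k_6) = 0x5FAF
s_2 = InvRound(s_1, k_5) = 0xEFB7
s_3 = InvRound(s_2, k_4) = 0xDD3D
s_4 = InvRound(s_3, k_3) = 0x0799
s_5 = InvRound(s_4, k_2) = 0xB176
s_6 = InvRound(s_5, k_1) = 0x8AE3
s_7 = InvRound(s_6, k_0) = 0x89BA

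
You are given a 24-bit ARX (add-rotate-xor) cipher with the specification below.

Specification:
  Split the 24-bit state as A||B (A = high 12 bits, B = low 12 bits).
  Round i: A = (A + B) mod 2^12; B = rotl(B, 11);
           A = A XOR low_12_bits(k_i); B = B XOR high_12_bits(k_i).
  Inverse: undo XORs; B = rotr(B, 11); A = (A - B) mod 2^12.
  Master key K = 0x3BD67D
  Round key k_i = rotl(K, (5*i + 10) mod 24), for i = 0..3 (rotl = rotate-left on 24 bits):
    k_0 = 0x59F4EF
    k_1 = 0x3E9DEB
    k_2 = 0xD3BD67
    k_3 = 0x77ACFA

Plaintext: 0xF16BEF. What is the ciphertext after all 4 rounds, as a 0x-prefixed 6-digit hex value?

s_0 = plaintext = 0xF16BEF
s_1 = Round(s_0, k_0) = 0xFEA868
s_2 = Round(s_1, k_1) = 0x5B97DD
s_3 = Round(s_2, k_2) = 0x0F16D5
s_4 = Round(s_3, k_3) = 0xB3CC10

0xB3CC10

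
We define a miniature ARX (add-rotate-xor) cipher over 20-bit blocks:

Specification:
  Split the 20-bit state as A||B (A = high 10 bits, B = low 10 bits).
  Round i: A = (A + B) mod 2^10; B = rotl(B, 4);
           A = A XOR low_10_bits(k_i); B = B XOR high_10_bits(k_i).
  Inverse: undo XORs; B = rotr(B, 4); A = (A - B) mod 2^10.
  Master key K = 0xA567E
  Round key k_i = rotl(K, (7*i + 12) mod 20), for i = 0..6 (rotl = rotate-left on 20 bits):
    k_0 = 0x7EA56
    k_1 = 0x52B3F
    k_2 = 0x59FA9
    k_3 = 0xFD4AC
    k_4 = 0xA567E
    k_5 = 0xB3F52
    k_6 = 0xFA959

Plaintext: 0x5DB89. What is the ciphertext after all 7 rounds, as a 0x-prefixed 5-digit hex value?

0xEDBBA

s_0 = plaintext = 0x5DB89
s_1 = Round(s_0, k_0) = 0xAA564
s_2 = Round(s_1, k_1) = 0xCCB0F
s_3 = Round(s_2, k_2) = 0x7A19B
s_4 = Round(s_3, k_3) = 0xCBE43
s_5 = Round(s_4, k_4) = 0xC32AC
s_6 = Round(s_5, k_5) = 0xBA805
s_7 = Round(s_6, k_6) = 0xEDBBA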